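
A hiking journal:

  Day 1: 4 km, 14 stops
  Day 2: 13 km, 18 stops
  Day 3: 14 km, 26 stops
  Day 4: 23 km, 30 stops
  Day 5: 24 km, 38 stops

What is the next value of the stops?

42

For the stops, alternating steps +4, +8, +4, +8, …: 14, 18, 26, 30, 38 → 42.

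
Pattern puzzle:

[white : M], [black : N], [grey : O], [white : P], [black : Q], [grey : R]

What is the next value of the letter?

For the letter, letters move forward 1 place in the alphabet: M, N, O, P, Q, R → S.

S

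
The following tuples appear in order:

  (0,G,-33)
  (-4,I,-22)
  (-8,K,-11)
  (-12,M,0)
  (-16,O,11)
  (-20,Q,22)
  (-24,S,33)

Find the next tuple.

(-28,U,44)

First part — −4 each step: 0, -4, -8, -12, -16, -20, -24 → -28.
Letter: letters move forward 2 places in the alphabet; G, I, K, M, O, Q, S → U.
Third part: +11 each step; -33, -22, -11, 0, 11, 22, 33 → 44.
Putting it together: (-28,U,44).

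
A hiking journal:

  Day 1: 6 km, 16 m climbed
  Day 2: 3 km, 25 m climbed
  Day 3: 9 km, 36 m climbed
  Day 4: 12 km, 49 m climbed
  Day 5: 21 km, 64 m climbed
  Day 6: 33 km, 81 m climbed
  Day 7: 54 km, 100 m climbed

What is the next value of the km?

87

Km — each term is the sum of the two before it: 6, 3, 9, 12, 21, 33, 54 → 87.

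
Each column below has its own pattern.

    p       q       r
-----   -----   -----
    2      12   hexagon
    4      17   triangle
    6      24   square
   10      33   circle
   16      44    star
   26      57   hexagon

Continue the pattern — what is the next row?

42  72  triangle

Column p — each term is the sum of the two before it: 2, 4, 6, 10, 16, 26 → 42.
Column q: differences are 5, 7, 9, … (increasing by 2 each time), so 12, 17, 24, 33, 44, 57 → 72.
Column r: hexagon, triangle, square, circle, star, hexagon → triangle (repeats hexagon → triangle → square → circle → star).
Putting it together: 42  72  triangle.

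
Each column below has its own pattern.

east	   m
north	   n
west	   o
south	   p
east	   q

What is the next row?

Direction goes east, north, west, south, east → north (repeats east → north → west → south).
For the letter, letters move forward 1 place in the alphabet: m, n, o, p, q → r.
Putting it together: north  r.

north  r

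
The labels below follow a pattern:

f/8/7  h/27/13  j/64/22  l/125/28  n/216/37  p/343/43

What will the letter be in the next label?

Letter — letters move forward 2 places in the alphabet: f, h, j, l, n, p → r.
Second component goes 8, 27, 64, 125, 216, 343 → 512 (perfect cubes: 2³, 3³, 4³, …).
Third component: alternating steps +6, +9, +6, +9, …, so 7, 13, 22, 28, 37, 43 → 52.

r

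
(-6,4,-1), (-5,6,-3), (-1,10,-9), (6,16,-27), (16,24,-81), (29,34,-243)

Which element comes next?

(45,46,-729)

First part — differences are 1, 4, 7, … (increasing by 3 each time): -6, -5, -1, 6, 16, 29 → 45.
Second part goes 4, 6, 10, 16, 24, 34 → 46 (differences are 2, 4, 6, … (increasing by 2 each time)).
Third part: -1, -3, -9, -27, -81, -243 → -729 (×3 each step).
So the next element is (45,46,-729).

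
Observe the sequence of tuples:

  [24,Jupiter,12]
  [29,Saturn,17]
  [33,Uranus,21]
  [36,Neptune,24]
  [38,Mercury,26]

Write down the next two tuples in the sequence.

[39,Venus,27], [39,Earth,27]

First coordinate: 24, 29, 33, 36, 38 → 39 → 39 (differences are 5, 4, 3, … (decreasing by 1 each time)).
Planet: runs through the planets Mercury→Neptune; Jupiter, Saturn, Uranus, Neptune, Mercury → Venus → Earth.
For the third coordinate, always 12 less than the first coordinate: 12, 17, 21, 24, 26 → 27 → 27.
Putting the parts together: [39,Venus,27] and then [39,Earth,27].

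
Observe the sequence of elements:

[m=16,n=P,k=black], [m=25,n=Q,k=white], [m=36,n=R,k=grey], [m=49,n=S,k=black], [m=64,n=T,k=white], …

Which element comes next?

For the m, perfect squares: 4², 5², 6², …: 16, 25, 36, 49, 64 → 81.
For the n, letters move forward 1 place in the alphabet: P, Q, R, S, T → U.
K: black, white, grey, black, white → grey (repeats black → white → grey).
Combining the parts gives [m=81,n=U,k=grey].

[m=81,n=U,k=grey]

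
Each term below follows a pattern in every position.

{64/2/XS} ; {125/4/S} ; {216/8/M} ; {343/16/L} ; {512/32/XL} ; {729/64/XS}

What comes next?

{1000/128/S}

First part: 64, 125, 216, 343, 512, 729 → 1000 (perfect cubes: 4³, 5³, 6³, …).
Second part: 2, 4, 8, 16, 32, 64 → 128 (×2 each step).
Size: repeats XS → S → M → L → XL; XS, S, M, L, XL, XS → S.
So the next term is {1000/128/S}.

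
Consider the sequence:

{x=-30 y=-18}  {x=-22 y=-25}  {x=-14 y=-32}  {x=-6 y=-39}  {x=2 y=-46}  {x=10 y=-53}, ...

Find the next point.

{x=18 y=-60}

X goes -30, -22, -14, -6, 2, 10 → 18 (+8 each step).
Y — −7 each step: -18, -25, -32, -39, -46, -53 → -60.
So the next point is {x=18 y=-60}.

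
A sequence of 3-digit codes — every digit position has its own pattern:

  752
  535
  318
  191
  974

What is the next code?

First digit: −2 each step, mod 10, so 7, 5, 3, 1, 9 → 7.
Second digit: 5, 3, 1, 9, 7 → 5 (−2 each step, mod 10).
For the third digit, +3 each step, mod 10: 2, 5, 8, 1, 4 → 7.
So the next code is 757.

757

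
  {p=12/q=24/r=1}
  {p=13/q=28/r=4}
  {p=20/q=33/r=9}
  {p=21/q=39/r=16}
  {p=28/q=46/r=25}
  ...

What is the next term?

{p=29/q=54/r=36}

P goes 12, 13, 20, 21, 28 → 29 (alternating steps +1, +7, +1, +7, …).
Q: differences are 4, 5, 6, … (increasing by 1 each time); 24, 28, 33, 39, 46 → 54.
For the r, perfect squares: 1², 2², 3², …: 1, 4, 9, 16, 25 → 36.
So the next term is {p=29/q=54/r=36}.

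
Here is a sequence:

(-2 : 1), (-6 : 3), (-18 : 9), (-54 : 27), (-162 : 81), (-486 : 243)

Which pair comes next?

(-1458 : 729)

First part: ×3 each step, so -2, -6, -18, -54, -162, -486 → -1458.
Second part: ×3 each step, so 1, 3, 9, 27, 81, 243 → 729.
Putting it together: (-1458 : 729).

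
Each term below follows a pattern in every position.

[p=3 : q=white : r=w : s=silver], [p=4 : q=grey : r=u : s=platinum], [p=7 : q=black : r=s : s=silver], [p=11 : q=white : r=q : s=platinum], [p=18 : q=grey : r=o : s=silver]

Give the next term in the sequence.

P: each term is the sum of the two before it; 3, 4, 7, 11, 18 → 29.
For the q, repeats white → grey → black: white, grey, black, white, grey → black.
R goes w, u, s, q, o → m (letters move back 2 places in the alphabet).
S: silver, platinum, silver, platinum, silver → platinum (alternates silver ↔ platinum).
Putting it together: [p=29 : q=black : r=m : s=platinum].

[p=29 : q=black : r=m : s=platinum]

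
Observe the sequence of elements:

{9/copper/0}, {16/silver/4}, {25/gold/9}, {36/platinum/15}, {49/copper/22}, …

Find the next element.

{64/silver/30}

First coordinate: 9, 16, 25, 36, 49 → 64 (perfect squares: 3², 4², 5², …).
Metal — repeats copper → silver → gold → platinum: copper, silver, gold, platinum, copper → silver.
Third coordinate: differences are 4, 5, 6, … (increasing by 1 each time); 0, 4, 9, 15, 22 → 30.
Putting it together: {64/silver/30}.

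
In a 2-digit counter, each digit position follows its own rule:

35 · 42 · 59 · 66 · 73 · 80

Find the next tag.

First digit: 3, 4, 5, 6, 7, 8 → 9 (+1 each step, mod 10).
Second digit goes 5, 2, 9, 6, 3, 0 → 7 (−3 each step, mod 10).
Combining the parts gives 97.

97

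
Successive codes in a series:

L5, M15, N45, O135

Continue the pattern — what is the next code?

P405

For the letter, letters move forward 1 place in the alphabet: L, M, N, O → P.
Second component: 5, 15, 45, 135 → 405 (×3 each step).
Combining the parts gives P405.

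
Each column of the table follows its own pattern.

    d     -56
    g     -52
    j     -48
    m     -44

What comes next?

p  -40

Letter: letters move forward 3 places in the alphabet, so d, g, j, m → p.
Second component: +4 each step, so -56, -52, -48, -44 → -40.
Combining the parts gives p  -40.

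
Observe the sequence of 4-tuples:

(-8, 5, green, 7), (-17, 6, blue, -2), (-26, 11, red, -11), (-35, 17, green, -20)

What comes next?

First component: −9 each step; -8, -17, -26, -35 → -44.
Second component — each term is the sum of the two before it: 5, 6, 11, 17 → 28.
For the colour, repeats green → blue → red: green, blue, red, green → blue.
Fourth component goes 7, -2, -11, -20 → -29 (−9 each step).
Putting it together: (-44, 28, blue, -29).

(-44, 28, blue, -29)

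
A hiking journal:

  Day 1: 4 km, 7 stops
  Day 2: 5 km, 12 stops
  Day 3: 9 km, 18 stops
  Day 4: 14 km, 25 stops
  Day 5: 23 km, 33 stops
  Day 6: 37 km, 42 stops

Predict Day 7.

60 km, 52 stops

Km: each term is the sum of the two before it; 4, 5, 9, 14, 23, 37 → 60.
For the stops, differences are 5, 6, 7, … (increasing by 1 each time): 7, 12, 18, 25, 33, 42 → 52.
Combining the parts gives 60 km, 52 stops.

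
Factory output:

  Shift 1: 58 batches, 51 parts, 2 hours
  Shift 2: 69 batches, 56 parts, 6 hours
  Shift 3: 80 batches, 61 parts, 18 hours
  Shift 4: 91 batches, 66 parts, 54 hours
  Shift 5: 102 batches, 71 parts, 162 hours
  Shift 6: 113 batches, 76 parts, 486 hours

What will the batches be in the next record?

Batches goes 58, 69, 80, 91, 102, 113 → 124 (+11 each step).

124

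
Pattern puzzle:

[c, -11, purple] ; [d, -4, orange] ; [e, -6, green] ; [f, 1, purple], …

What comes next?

Letter — letters move forward 1 place in the alphabet: c, d, e, f → g.
Second slot — alternating steps +7, −2, +7, −2, …: -11, -4, -6, 1 → -1.
Colour: purple, orange, green, purple → orange (repeats purple → orange → green).
Combining the parts gives [g, -1, orange].

[g, -1, orange]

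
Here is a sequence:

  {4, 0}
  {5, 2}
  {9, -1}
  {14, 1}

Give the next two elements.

{23, -2}, {37, 0}

First value — each term is the sum of the two before it: 4, 5, 9, 14 → 23 → 37.
Second value goes 0, 2, -1, 1 → -2 → 0 (alternating steps +2, −3, +2, −3, …).
So the next two elements are {23, -2} and {37, 0}.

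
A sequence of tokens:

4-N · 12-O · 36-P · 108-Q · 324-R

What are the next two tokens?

972-S, 2916-T

First component goes 4, 12, 36, 108, 324 → 972 → 2916 (×3 each step).
Letter goes N, O, P, Q, R → S → T (letters move forward 1 place in the alphabet).
So the next two tokens are 972-S and 2916-T.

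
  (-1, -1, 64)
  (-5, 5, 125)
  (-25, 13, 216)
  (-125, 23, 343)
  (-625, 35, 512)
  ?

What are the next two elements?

First part goes -1, -5, -25, -125, -625 → -3125 → -15625 (×5 each step).
Second part: -1, 5, 13, 23, 35 → 49 → 65 (differences are 6, 8, 10, … (increasing by 2 each time)).
Third part: 64, 125, 216, 343, 512 → 729 → 1000 (perfect cubes: 4³, 5³, 6³, …).
So the next two elements are (-3125, 49, 729) and (-15625, 65, 1000).

(-3125, 49, 729), (-15625, 65, 1000)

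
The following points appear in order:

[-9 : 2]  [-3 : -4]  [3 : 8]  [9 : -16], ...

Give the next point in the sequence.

[15 : 32]

First component: -9, -3, 3, 9 → 15 (+6 each step).
For the second component, ×(-2) each step: 2, -4, 8, -16 → 32.
Putting it together: [15 : 32].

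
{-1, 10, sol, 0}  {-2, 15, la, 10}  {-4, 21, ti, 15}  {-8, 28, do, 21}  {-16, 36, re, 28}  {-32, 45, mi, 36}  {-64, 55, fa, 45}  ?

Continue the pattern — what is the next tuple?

{-128, 66, sol, 55}

First value: ×2 each step; -1, -2, -4, -8, -16, -32, -64 → -128.
Second value: differences are 5, 6, 7, … (increasing by 1 each time); 10, 15, 21, 28, 36, 45, 55 → 66.
Note: sol, la, ti, do, re, mi, fa → sol (runs through the solfège scale do→ti).
Fourth value: 0, 10, 15, 21, 28, 36, 45 → 55 (always the previous value of the second value).
Combining the parts gives {-128, 66, sol, 55}.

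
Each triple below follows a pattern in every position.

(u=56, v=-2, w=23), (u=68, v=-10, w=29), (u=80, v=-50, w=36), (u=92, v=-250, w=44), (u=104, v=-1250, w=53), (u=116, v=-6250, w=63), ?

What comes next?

(u=128, v=-31250, w=74)

U: +12 each step, so 56, 68, 80, 92, 104, 116 → 128.
V — ×5 each step: -2, -10, -50, -250, -1250, -6250 → -31250.
W: 23, 29, 36, 44, 53, 63 → 74 (differences are 6, 7, 8, … (increasing by 1 each time)).
Combining the parts gives (u=128, v=-31250, w=74).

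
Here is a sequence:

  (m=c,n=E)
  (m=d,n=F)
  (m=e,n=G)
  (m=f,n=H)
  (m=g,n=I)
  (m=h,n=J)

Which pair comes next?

(m=i,n=K)

M — letters move forward 1 place in the alphabet: c, d, e, f, g, h → i.
N — letters move forward 1 place in the alphabet: E, F, G, H, I, J → K.
Combining the parts gives (m=i,n=K).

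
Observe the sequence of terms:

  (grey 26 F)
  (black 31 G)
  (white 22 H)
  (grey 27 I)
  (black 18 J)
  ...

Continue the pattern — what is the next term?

Shade: repeats grey → black → white; grey, black, white, grey, black → white.
Second part — alternating steps +5, −9, +5, −9, …: 26, 31, 22, 27, 18 → 23.
Letter goes F, G, H, I, J → K (letters move forward 1 place in the alphabet).
Putting it together: (white 23 K).

(white 23 K)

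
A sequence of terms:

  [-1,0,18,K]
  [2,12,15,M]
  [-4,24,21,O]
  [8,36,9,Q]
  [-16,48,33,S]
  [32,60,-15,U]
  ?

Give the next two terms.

[-64,72,81,W], [128,84,-111,Y]

First value: ×(-2) each step; -1, 2, -4, 8, -16, 32 → -64 → 128.
Second value: +12 each step, so 0, 12, 24, 36, 48, 60 → 72 → 84.
Third value goes 18, 15, 21, 9, 33, -15 → 81 → -111 (together with the first value always sums to 17).
Letter — letters move forward 2 places in the alphabet: K, M, O, Q, S, U → W → Y.
So the next two terms are [-64,72,81,W] and [128,84,-111,Y].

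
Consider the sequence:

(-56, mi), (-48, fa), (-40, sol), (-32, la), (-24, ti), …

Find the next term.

First value — +8 each step: -56, -48, -40, -32, -24 → -16.
Note: runs through the solfège scale do→ti, so mi, fa, sol, la, ti → do.
Putting it together: (-16, do).

(-16, do)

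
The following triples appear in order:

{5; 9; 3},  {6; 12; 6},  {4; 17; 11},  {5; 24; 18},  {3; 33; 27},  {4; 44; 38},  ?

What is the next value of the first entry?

2

First entry — alternating steps +1, −2, +1, −2, …: 5, 6, 4, 5, 3, 4 → 2.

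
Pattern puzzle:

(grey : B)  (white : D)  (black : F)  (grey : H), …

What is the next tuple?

(white : J)

Shade: grey, white, black, grey → white (repeats grey → white → black).
Letter — letters move forward 2 places in the alphabet: B, D, F, H → J.
Putting it together: (white : J).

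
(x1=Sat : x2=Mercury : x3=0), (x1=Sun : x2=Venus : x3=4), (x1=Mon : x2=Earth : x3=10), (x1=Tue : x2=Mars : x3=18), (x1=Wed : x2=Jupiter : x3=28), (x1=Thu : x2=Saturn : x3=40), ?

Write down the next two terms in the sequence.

(x1=Fri : x2=Uranus : x3=54), (x1=Sat : x2=Neptune : x3=70)

X1: Sat, Sun, Mon, Tue, Wed, Thu → Fri → Sat (runs through the weekdays Mon→Sun).
X2 goes Mercury, Venus, Earth, Mars, Jupiter, Saturn → Uranus → Neptune (runs through the planets Mercury→Neptune).
X3 — differences are 4, 6, 8, … (increasing by 2 each time): 0, 4, 10, 18, 28, 40 → 54 → 70.
So the next two terms are (x1=Fri : x2=Uranus : x3=54) and (x1=Sat : x2=Neptune : x3=70).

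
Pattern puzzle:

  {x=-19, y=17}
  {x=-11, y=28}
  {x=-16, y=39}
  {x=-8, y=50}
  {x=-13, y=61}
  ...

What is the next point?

X goes -19, -11, -16, -8, -13 → -5 (alternating steps +8, −5, +8, −5, …).
Y goes 17, 28, 39, 50, 61 → 72 (+11 each step).
So the next point is {x=-5, y=72}.

{x=-5, y=72}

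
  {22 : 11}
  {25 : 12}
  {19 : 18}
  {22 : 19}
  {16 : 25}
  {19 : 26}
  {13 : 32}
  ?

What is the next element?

First part: 22, 25, 19, 22, 16, 19, 13 → 16 (alternating steps +3, −6, +3, −6, …).
Second part: alternating steps +1, +6, +1, +6, …, so 11, 12, 18, 19, 25, 26, 32 → 33.
So the next element is {16 : 33}.

{16 : 33}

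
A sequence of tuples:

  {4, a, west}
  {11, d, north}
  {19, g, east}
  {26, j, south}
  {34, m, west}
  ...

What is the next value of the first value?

41

First value: 4, 11, 19, 26, 34 → 41 (alternating steps +7, +8, +7, +8, …).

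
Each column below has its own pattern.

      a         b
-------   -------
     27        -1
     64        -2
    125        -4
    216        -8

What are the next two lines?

343  -16; 512  -32

Column a goes 27, 64, 125, 216 → 343 → 512 (perfect cubes: 3³, 4³, 5³, …).
Column b: ×2 each step, so -1, -2, -4, -8 → -16 → -32.
Putting the parts together: 343  -16 and then 512  -32.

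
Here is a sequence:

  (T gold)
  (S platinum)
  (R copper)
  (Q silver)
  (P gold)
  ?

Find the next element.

For the letter, letters move back 1 place in the alphabet: T, S, R, Q, P → O.
Metal: repeats gold → platinum → copper → silver; gold, platinum, copper, silver, gold → platinum.
So the next element is (O platinum).

(O platinum)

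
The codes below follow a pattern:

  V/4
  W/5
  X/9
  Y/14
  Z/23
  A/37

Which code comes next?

B/60

Letter: letters move forward 1 place in the alphabet, wrapping Z→A; V, W, X, Y, Z, A → B.
Second component goes 4, 5, 9, 14, 23, 37 → 60 (each term is the sum of the two before it).
Putting it together: B/60.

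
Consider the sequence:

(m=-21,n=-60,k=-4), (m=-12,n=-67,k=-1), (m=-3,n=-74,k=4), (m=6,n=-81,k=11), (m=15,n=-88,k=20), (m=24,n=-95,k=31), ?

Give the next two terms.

M: +9 each step; -21, -12, -3, 6, 15, 24 → 33 → 42.
N — −7 each step: -60, -67, -74, -81, -88, -95 → -102 → -109.
K goes -4, -1, 4, 11, 20, 31 → 44 → 59 (differences are 3, 5, 7, … (increasing by 2 each time)).
Putting the parts together: (m=33,n=-102,k=44) and then (m=42,n=-109,k=59).

(m=33,n=-102,k=44), (m=42,n=-109,k=59)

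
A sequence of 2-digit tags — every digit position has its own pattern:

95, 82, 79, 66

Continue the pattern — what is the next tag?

For the first digit, −1 each step, mod 10: 9, 8, 7, 6 → 5.
For the second digit, −3 each step, mod 10: 5, 2, 9, 6 → 3.
Putting it together: 53.

53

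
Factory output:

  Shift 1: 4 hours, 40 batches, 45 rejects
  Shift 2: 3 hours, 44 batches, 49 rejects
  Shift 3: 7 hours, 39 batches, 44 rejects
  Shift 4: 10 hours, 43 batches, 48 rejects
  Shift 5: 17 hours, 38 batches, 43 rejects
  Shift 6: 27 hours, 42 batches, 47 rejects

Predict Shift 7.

44 hours, 37 batches, 42 rejects

Hours: each term is the sum of the two before it, so 4, 3, 7, 10, 17, 27 → 44.
For the batches, alternating steps +4, −5, +4, −5, …: 40, 44, 39, 43, 38, 42 → 37.
For the rejects, always 5 more than the batches: 45, 49, 44, 48, 43, 47 → 42.
Combining the parts gives 44 hours, 37 batches, 42 rejects.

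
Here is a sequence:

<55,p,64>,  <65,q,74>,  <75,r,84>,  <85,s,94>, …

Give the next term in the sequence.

<95,t,104>

First coordinate: +10 each step; 55, 65, 75, 85 → 95.
Letter goes p, q, r, s → t (letters move forward 1 place in the alphabet).
Third coordinate: always 9 more than the first coordinate; 64, 74, 84, 94 → 104.
Combining the parts gives <95,t,104>.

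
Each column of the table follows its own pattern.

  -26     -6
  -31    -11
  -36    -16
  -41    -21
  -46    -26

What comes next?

First component goes -26, -31, -36, -41, -46 → -51 (−5 each step).
Second component goes -6, -11, -16, -21, -26 → -31 (−5 each step).
Putting it together: -51  -31.

-51  -31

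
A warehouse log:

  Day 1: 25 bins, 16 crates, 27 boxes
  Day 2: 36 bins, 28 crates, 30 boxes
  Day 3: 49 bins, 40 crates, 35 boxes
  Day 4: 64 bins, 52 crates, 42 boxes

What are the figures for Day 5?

81 bins, 64 crates, 51 boxes

Bins: perfect squares: 5², 6², 7², …, so 25, 36, 49, 64 → 81.
Crates: +12 each step; 16, 28, 40, 52 → 64.
Boxes — differences are 3, 5, 7, … (increasing by 2 each time): 27, 30, 35, 42 → 51.
Putting it together: 81 bins, 64 crates, 51 boxes.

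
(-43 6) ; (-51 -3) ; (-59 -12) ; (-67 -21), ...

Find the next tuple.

(-75 -30)

For the first part, −8 each step: -43, -51, -59, -67 → -75.
Second part: −9 each step; 6, -3, -12, -21 → -30.
Combining the parts gives (-75 -30).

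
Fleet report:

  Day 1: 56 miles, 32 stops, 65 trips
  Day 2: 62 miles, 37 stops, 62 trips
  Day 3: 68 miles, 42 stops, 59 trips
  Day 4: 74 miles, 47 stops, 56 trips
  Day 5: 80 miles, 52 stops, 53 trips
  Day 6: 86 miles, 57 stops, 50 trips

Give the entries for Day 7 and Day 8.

92 miles, 62 stops, 47 trips; 98 miles, 67 stops, 44 trips

Miles — +6 each step: 56, 62, 68, 74, 80, 86 → 92 → 98.
Stops: +5 each step, so 32, 37, 42, 47, 52, 57 → 62 → 67.
Trips — −3 each step: 65, 62, 59, 56, 53, 50 → 47 → 44.
Putting the parts together: 92 miles, 62 stops, 47 trips and then 98 miles, 67 stops, 44 trips.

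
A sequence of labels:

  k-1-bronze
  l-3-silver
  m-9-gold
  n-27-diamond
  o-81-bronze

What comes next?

Letter — letters move forward 1 place in the alphabet: k, l, m, n, o → p.
Second component goes 1, 3, 9, 27, 81 → 243 (×3 each step).
Rank: repeats bronze → silver → gold → diamond; bronze, silver, gold, diamond, bronze → silver.
Putting it together: p-243-silver.

p-243-silver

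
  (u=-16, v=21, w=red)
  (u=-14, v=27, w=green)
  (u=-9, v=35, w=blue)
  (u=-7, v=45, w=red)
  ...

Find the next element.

(u=-2, v=57, w=green)

U — alternating steps +2, +5, +2, +5, …: -16, -14, -9, -7 → -2.
V: 21, 27, 35, 45 → 57 (differences are 6, 8, 10, … (increasing by 2 each time)).
W — repeats red → green → blue: red, green, blue, red → green.
Putting it together: (u=-2, v=57, w=green).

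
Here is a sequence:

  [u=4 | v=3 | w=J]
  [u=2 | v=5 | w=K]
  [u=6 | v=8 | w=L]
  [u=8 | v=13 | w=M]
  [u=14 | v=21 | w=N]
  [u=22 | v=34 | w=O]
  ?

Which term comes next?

For the u, each term is the sum of the two before it: 4, 2, 6, 8, 14, 22 → 36.
V — each term is the sum of the two before it: 3, 5, 8, 13, 21, 34 → 55.
W: J, K, L, M, N, O → P (letters move forward 1 place in the alphabet).
So the next term is [u=36 | v=55 | w=P].

[u=36 | v=55 | w=P]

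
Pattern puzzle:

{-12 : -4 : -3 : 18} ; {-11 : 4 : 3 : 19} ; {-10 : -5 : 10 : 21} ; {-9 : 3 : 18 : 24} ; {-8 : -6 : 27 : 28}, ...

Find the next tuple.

{-7 : 2 : 37 : 33}

First slot — +1 each step: -12, -11, -10, -9, -8 → -7.
Second slot goes -4, 4, -5, 3, -6 → 2 (alternating steps +8, −9, +8, −9, …).
Third slot goes -3, 3, 10, 18, 27 → 37 (differences are 6, 7, 8, … (increasing by 1 each time)).
Fourth slot: differences are 1, 2, 3, … (increasing by 1 each time); 18, 19, 21, 24, 28 → 33.
Combining the parts gives {-7 : 2 : 37 : 33}.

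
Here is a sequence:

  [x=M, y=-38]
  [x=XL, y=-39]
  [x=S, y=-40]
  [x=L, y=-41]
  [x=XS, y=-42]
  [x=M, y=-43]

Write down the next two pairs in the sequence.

[x=XL, y=-44], [x=S, y=-45]

X: M, XL, S, L, XS, M → XL → S (repeats M → XL → S → L → XS).
Y: -38, -39, -40, -41, -42, -43 → -44 → -45 (−1 each step).
Putting the parts together: [x=XL, y=-44] and then [x=S, y=-45].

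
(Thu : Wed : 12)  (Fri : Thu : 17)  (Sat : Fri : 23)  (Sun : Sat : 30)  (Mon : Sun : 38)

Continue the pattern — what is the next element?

First day: runs through the weekdays Mon→Sun, so Thu, Fri, Sat, Sun, Mon → Tue.
Second day: runs through the weekdays Mon→Sun; Wed, Thu, Fri, Sat, Sun → Mon.
Third component — differences are 5, 6, 7, … (increasing by 1 each time): 12, 17, 23, 30, 38 → 47.
Combining the parts gives (Tue : Mon : 47).

(Tue : Mon : 47)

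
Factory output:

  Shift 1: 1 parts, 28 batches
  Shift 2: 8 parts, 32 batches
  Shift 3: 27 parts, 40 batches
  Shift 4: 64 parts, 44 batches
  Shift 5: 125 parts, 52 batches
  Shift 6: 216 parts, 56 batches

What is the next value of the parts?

Parts — perfect cubes: 1³, 2³, 3³, …: 1, 8, 27, 64, 125, 216 → 343.
Batches: 28, 32, 40, 44, 52, 56 → 64 (alternating steps +4, +8, +4, +8, …).

343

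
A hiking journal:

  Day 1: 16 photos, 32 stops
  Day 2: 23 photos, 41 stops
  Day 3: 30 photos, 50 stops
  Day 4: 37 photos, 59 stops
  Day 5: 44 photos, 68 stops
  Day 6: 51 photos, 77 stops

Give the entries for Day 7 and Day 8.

Photos goes 16, 23, 30, 37, 44, 51 → 58 → 65 (+7 each step).
Stops goes 32, 41, 50, 59, 68, 77 → 86 → 95 (+9 each step).
So the next two rows are 58 photos, 86 stops and 65 photos, 95 stops.

58 photos, 86 stops; 65 photos, 95 stops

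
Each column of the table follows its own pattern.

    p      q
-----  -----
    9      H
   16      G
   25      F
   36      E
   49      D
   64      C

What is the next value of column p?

For the column p, perfect squares: 3², 4², 5², …: 9, 16, 25, 36, 49, 64 → 81.
Column q: letters move back 1 place in the alphabet, so H, G, F, E, D, C → B.

81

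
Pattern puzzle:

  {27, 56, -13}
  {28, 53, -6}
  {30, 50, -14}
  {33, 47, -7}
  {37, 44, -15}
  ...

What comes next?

{42, 41, -8}

For the first value, differences are 1, 2, 3, … (increasing by 1 each time): 27, 28, 30, 33, 37 → 42.
Second value: 56, 53, 50, 47, 44 → 41 (−3 each step).
For the third value, alternating steps +7, −8, +7, −8, …: -13, -6, -14, -7, -15 → -8.
So the next tuple is {42, 41, -8}.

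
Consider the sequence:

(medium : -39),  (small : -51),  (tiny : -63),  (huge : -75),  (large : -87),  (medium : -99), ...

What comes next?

(small : -111)

Size: repeats medium → small → tiny → huge → large; medium, small, tiny, huge, large, medium → small.
Second part: −12 each step, so -39, -51, -63, -75, -87, -99 → -111.
Putting it together: (small : -111).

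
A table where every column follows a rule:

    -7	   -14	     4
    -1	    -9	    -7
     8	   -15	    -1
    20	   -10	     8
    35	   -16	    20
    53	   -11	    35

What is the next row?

74  -17  53

First component — differences are 6, 9, 12, … (increasing by 3 each time): -7, -1, 8, 20, 35, 53 → 74.
Second component: alternating steps +5, −6, +5, −6, …, so -14, -9, -15, -10, -16, -11 → -17.
Third component: always the previous value of the first component; 4, -7, -1, 8, 20, 35 → 53.
Combining the parts gives 74  -17  53.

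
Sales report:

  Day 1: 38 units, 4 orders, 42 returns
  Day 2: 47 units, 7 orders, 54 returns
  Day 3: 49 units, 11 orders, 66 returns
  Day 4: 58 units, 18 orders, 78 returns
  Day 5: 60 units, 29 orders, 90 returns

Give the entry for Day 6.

Units — alternating steps +9, +2, +9, +2, …: 38, 47, 49, 58, 60 → 69.
Orders: each term is the sum of the two before it; 4, 7, 11, 18, 29 → 47.
Returns: +12 each step; 42, 54, 66, 78, 90 → 102.
Combining the parts gives 69 units, 47 orders, 102 returns.

69 units, 47 orders, 102 returns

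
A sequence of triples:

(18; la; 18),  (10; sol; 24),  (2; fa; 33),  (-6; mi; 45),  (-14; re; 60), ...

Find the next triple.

First part: −8 each step; 18, 10, 2, -6, -14 → -22.
Note: runs backward through the solfège scale do→ti; la, sol, fa, mi, re → do.
For the third part, differences are 6, 9, 12, … (increasing by 3 each time): 18, 24, 33, 45, 60 → 78.
Putting it together: (-22; do; 78).

(-22; do; 78)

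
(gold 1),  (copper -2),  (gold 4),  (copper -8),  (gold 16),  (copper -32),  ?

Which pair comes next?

(gold 64)

Metal goes gold, copper, gold, copper, gold, copper → gold (alternates gold ↔ copper).
Second coordinate: ×(-2) each step; 1, -2, 4, -8, 16, -32 → 64.
Putting it together: (gold 64).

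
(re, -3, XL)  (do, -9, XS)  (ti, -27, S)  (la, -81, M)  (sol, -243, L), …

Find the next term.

(fa, -729, XL)

Note: runs backward through the solfège scale do→ti; re, do, ti, la, sol → fa.
Second component — ×3 each step: -3, -9, -27, -81, -243 → -729.
Size: XL, XS, S, M, L → XL (runs through clothing sizes XS→XL).
So the next term is (fa, -729, XL).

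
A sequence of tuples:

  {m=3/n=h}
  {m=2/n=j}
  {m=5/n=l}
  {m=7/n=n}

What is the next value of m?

12

M: each term is the sum of the two before it; 3, 2, 5, 7 → 12.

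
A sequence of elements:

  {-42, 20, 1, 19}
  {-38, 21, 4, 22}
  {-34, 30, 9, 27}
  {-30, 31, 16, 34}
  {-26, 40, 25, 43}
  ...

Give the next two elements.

First part: +4 each step; -42, -38, -34, -30, -26 → -22 → -18.
Second part: 20, 21, 30, 31, 40 → 41 → 50 (alternating steps +1, +9, +1, +9, …).
Third part: perfect squares: 1², 2², 3², …, so 1, 4, 9, 16, 25 → 36 → 49.
Fourth part: differences are 3, 5, 7, … (increasing by 2 each time); 19, 22, 27, 34, 43 → 54 → 67.
Putting the parts together: {-22, 41, 36, 54} and then {-18, 50, 49, 67}.

{-22, 41, 36, 54}, {-18, 50, 49, 67}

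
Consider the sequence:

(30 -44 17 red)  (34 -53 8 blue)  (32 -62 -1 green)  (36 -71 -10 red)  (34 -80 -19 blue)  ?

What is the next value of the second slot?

-89

For the second slot, −9 each step: -44, -53, -62, -71, -80 → -89.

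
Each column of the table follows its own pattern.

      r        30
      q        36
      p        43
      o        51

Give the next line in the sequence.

For the letter, letters move back 1 place in the alphabet: r, q, p, o → n.
Second component goes 30, 36, 43, 51 → 60 (differences are 6, 7, 8, … (increasing by 1 each time)).
So the next line is n  60.

n  60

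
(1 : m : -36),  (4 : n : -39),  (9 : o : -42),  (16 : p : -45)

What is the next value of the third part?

-48

First part goes 1, 4, 9, 16 → 25 (perfect squares: 1², 2², 3², …).
Letter: m, n, o, p → q (letters move forward 1 place in the alphabet).
Third part — −3 each step: -36, -39, -42, -45 → -48.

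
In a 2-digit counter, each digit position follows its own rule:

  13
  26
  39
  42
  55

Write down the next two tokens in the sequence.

First digit goes 1, 2, 3, 4, 5 → 6 → 7 (+1 each step, mod 10).
Second digit: +3 each step, mod 10, so 3, 6, 9, 2, 5 → 8 → 1.
So the next two tokens are 68 and 71.

68, 71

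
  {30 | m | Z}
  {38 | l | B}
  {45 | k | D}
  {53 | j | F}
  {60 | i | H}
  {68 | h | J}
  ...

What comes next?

{75 | g | L}

First value goes 30, 38, 45, 53, 60, 68 → 75 (alternating steps +8, +7, +8, +7, …).
First letter: letters move back 1 place in the alphabet, so m, l, k, j, i, h → g.
Second letter: letters move forward 2 places in the alphabet, wrapping Z→A, so Z, B, D, F, H, J → L.
Combining the parts gives {75 | g | L}.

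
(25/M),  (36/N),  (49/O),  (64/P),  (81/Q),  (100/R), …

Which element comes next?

First part: perfect squares: 5², 6², 7², …, so 25, 36, 49, 64, 81, 100 → 121.
Letter — letters move forward 1 place in the alphabet: M, N, O, P, Q, R → S.
So the next element is (121/S).

(121/S)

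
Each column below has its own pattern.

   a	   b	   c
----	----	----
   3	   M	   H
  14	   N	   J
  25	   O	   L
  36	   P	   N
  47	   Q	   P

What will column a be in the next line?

58

Column a: +11 each step, so 3, 14, 25, 36, 47 → 58.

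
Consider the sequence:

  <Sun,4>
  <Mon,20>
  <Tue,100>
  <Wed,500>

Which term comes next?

Day — runs through the weekdays Mon→Sun: Sun, Mon, Tue, Wed → Thu.
Second coordinate goes 4, 20, 100, 500 → 2500 (×5 each step).
Combining the parts gives <Thu,2500>.

<Thu,2500>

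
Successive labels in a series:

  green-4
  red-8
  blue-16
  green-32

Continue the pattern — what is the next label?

Colour: repeats green → red → blue, so green, red, blue, green → red.
For the second component, ×2 each step: 4, 8, 16, 32 → 64.
Putting it together: red-64.

red-64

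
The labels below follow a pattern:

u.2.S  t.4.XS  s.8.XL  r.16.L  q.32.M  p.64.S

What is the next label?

o.128.XS

Letter: letters move back 1 place in the alphabet; u, t, s, r, q, p → o.
Second component goes 2, 4, 8, 16, 32, 64 → 128 (×2 each step).
Size goes S, XS, XL, L, M, S → XS (repeats S → XS → XL → L → M).
Combining the parts gives o.128.XS.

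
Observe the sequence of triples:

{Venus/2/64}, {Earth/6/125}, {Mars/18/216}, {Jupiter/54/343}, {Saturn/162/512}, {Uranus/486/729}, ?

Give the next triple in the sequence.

For the planet, runs through the planets Mercury→Neptune: Venus, Earth, Mars, Jupiter, Saturn, Uranus → Neptune.
Second value goes 2, 6, 18, 54, 162, 486 → 1458 (×3 each step).
For the third value, perfect cubes: 4³, 5³, 6³, …: 64, 125, 216, 343, 512, 729 → 1000.
Combining the parts gives {Neptune/1458/1000}.

{Neptune/1458/1000}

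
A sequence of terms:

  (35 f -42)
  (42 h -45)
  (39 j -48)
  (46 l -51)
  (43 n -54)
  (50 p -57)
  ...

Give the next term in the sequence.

First entry: alternating steps +7, −3, +7, −3, …, so 35, 42, 39, 46, 43, 50 → 47.
Letter — letters move forward 2 places in the alphabet: f, h, j, l, n, p → r.
Third entry goes -42, -45, -48, -51, -54, -57 → -60 (−3 each step).
So the next term is (47 r -60).

(47 r -60)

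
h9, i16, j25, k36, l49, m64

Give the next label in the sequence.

Letter — letters move forward 1 place in the alphabet: h, i, j, k, l, m → n.
Second component: 9, 16, 25, 36, 49, 64 → 81 (perfect squares: 3², 4², 5², …).
Putting it together: n81.

n81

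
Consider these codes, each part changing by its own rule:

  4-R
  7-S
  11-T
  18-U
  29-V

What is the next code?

47-W

First component — each term is the sum of the two before it: 4, 7, 11, 18, 29 → 47.
Letter — letters move forward 1 place in the alphabet: R, S, T, U, V → W.
Putting it together: 47-W.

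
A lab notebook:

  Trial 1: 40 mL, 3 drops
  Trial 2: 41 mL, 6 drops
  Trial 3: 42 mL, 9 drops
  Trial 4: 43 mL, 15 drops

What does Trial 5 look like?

44 mL, 24 drops

ML — +1 each step: 40, 41, 42, 43 → 44.
For the drops, each term is the sum of the two before it: 3, 6, 9, 15 → 24.
So the next row is 44 mL, 24 drops.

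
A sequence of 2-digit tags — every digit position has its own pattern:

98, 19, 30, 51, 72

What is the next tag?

93

First digit: +2 each step, mod 10; 9, 1, 3, 5, 7 → 9.
Second digit: +1 each step, mod 10; 8, 9, 0, 1, 2 → 3.
Combining the parts gives 93.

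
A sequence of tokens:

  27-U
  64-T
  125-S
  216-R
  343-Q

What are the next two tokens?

512-P, 729-O

First component — perfect cubes: 3³, 4³, 5³, …: 27, 64, 125, 216, 343 → 512 → 729.
Letter — letters move back 1 place in the alphabet: U, T, S, R, Q → P → O.
Putting the parts together: 512-P and then 729-O.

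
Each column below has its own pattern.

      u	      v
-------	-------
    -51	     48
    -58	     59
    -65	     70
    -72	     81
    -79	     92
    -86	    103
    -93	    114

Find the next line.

Column u: −7 each step; -51, -58, -65, -72, -79, -86, -93 → -100.
Column v: +11 each step, so 48, 59, 70, 81, 92, 103, 114 → 125.
Combining the parts gives -100  125.

-100  125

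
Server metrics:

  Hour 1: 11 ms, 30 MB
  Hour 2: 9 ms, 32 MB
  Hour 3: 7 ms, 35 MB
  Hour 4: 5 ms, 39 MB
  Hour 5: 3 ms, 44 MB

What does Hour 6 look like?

1 ms, 50 MB

For the ms, −2 each step: 11, 9, 7, 5, 3 → 1.
MB: 30, 32, 35, 39, 44 → 50 (differences are 2, 3, 4, … (increasing by 1 each time)).
So the next row is 1 ms, 50 MB.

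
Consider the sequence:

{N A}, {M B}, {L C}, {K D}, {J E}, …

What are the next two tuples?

{I F}, {H G}

For the first letter, letters move back 1 place in the alphabet: N, M, L, K, J → I → H.
Second letter goes A, B, C, D, E → F → G (letters move forward 1 place in the alphabet).
So the next two tuples are {I F} and {H G}.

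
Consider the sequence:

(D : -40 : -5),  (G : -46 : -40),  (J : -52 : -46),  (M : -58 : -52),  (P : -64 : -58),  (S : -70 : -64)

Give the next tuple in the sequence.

For the letter, letters move forward 3 places in the alphabet: D, G, J, M, P, S → V.
Second component — −6 each step: -40, -46, -52, -58, -64, -70 → -76.
Third component goes -5, -40, -46, -52, -58, -64 → -70 (always the previous value of the second component).
Putting it together: (V : -76 : -70).

(V : -76 : -70)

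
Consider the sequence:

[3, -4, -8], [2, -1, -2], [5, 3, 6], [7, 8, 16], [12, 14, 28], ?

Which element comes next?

[19, 21, 42]

For the first coordinate, each term is the sum of the two before it: 3, 2, 5, 7, 12 → 19.
Second coordinate goes -4, -1, 3, 8, 14 → 21 (differences are 3, 4, 5, … (increasing by 1 each time)).
Third coordinate: always 2 × the second coordinate, so -8, -2, 6, 16, 28 → 42.
Putting it together: [19, 21, 42].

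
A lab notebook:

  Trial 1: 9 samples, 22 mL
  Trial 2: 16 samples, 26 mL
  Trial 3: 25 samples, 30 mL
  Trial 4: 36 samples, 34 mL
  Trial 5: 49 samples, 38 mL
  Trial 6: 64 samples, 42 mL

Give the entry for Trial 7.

81 samples, 46 mL

Samples: perfect squares: 3², 4², 5², …, so 9, 16, 25, 36, 49, 64 → 81.
ML: 22, 26, 30, 34, 38, 42 → 46 (+4 each step).
Putting it together: 81 samples, 46 mL.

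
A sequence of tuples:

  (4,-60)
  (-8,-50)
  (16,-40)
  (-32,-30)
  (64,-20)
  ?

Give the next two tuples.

First part: ×(-2) each step, so 4, -8, 16, -32, 64 → -128 → 256.
Second part — +10 each step: -60, -50, -40, -30, -20 → -10 → 0.
Putting the parts together: (-128,-10) and then (256,0).

(-128,-10), (256,0)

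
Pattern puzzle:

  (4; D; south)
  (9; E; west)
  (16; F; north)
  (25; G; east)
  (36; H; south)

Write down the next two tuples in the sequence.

For the first part, perfect squares: 2², 3², 4², …: 4, 9, 16, 25, 36 → 49 → 64.
Letter goes D, E, F, G, H → I → J (letters move forward 1 place in the alphabet).
Direction — repeats south → west → north → east: south, west, north, east, south → west → north.
Putting the parts together: (49; I; west) and then (64; J; north).

(49; I; west), (64; J; north)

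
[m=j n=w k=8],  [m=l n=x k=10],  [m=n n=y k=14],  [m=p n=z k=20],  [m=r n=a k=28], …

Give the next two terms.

[m=t n=b k=38], [m=v n=c k=50]

M: letters move forward 2 places in the alphabet, so j, l, n, p, r → t → v.
N — letters move forward 1 place in the alphabet, wrapping Z→A: w, x, y, z, a → b → c.
For the k, differences are 2, 4, 6, … (increasing by 2 each time): 8, 10, 14, 20, 28 → 38 → 50.
Putting the parts together: [m=t n=b k=38] and then [m=v n=c k=50].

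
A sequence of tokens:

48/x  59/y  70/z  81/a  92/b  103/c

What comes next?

First component: 48, 59, 70, 81, 92, 103 → 114 (+11 each step).
Letter goes x, y, z, a, b, c → d (letters move forward 1 place in the alphabet, wrapping Z→A).
So the next token is 114/d.

114/d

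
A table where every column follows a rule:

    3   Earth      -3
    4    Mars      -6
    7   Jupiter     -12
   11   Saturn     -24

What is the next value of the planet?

For the planet, runs through the planets Mercury→Neptune: Earth, Mars, Jupiter, Saturn → Uranus.

Uranus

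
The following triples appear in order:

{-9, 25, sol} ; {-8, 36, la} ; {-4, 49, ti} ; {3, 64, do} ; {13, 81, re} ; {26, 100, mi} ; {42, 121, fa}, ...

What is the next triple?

{61, 144, sol}

For the first entry, differences are 1, 4, 7, … (increasing by 3 each time): -9, -8, -4, 3, 13, 26, 42 → 61.
Second entry: perfect squares: 5², 6², 7², …, so 25, 36, 49, 64, 81, 100, 121 → 144.
Note: runs through the solfège scale do→ti; sol, la, ti, do, re, mi, fa → sol.
Putting it together: {61, 144, sol}.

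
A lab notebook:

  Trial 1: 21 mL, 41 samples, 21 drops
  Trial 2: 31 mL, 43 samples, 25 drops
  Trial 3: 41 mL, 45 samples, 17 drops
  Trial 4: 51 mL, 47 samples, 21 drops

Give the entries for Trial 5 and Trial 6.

ML: 21, 31, 41, 51 → 61 → 71 (+10 each step).
Samples: 41, 43, 45, 47 → 49 → 51 (+2 each step).
For the drops, alternating steps +4, −8, +4, −8, …: 21, 25, 17, 21 → 13 → 17.
So the next two lines are 61 mL, 49 samples, 13 drops and 71 mL, 51 samples, 17 drops.

61 mL, 49 samples, 13 drops; 71 mL, 51 samples, 17 drops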